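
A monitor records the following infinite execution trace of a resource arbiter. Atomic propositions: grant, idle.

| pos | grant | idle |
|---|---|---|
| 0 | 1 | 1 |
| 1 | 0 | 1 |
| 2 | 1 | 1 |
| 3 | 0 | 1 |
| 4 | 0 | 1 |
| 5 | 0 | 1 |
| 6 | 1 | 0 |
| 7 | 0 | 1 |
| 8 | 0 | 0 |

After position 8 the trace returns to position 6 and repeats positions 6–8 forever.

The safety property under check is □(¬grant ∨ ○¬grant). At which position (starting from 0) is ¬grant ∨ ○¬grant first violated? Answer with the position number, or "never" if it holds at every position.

¬grant ∨ ○¬grant holds at every position 0..8, and those are all the positions the trace ever visits, so the invariant □(¬grant ∨ ○¬grant) is never violated.

never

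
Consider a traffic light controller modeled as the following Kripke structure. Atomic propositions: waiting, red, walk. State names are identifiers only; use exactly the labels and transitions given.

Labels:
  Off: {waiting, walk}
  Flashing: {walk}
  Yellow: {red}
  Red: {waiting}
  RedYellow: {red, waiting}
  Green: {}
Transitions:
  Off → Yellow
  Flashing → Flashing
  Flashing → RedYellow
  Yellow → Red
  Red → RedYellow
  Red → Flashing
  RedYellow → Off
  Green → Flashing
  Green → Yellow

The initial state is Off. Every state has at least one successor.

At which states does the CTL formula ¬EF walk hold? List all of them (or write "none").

none

States satisfying walk: {Off, Flashing}.
States satisfying EF walk: {Off, Flashing, Yellow, Red, RedYellow, Green}.
States satisfying ¬EF walk: ∅.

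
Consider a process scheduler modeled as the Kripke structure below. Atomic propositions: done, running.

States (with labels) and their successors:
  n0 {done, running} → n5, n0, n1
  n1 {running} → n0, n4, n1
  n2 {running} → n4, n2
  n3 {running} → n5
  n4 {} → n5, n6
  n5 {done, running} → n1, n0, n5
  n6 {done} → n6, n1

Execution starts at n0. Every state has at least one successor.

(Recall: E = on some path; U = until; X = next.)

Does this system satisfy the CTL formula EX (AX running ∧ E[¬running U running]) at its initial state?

Holds

States satisfying AX running ∧ E[¬running U running]: {n0, n3, n5}.
States satisfying EX (AX running ∧ E[¬running U running]): {n0, n1, n3, n4, n5}.
n0 ∈ Sat(EX (AX running ∧ E[¬running U running])).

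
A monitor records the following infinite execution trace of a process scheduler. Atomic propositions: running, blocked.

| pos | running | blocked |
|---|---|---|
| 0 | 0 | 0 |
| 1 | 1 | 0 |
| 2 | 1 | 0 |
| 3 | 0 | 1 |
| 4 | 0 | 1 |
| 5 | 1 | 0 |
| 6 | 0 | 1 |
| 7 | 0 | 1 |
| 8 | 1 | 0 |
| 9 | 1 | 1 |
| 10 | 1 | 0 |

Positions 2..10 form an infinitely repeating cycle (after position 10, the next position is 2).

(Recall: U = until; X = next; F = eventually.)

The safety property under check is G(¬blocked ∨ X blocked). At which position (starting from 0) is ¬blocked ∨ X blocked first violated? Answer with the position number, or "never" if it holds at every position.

Check ¬blocked ∨ X blocked at each position in order: 0 ✓, 1 ✓, 2 ✓, 3 ✓.
At position 4 the labels are {blocked} and the next position 5 has {running}, so ¬blocked ∨ X blocked is false there. This is the first violation.

4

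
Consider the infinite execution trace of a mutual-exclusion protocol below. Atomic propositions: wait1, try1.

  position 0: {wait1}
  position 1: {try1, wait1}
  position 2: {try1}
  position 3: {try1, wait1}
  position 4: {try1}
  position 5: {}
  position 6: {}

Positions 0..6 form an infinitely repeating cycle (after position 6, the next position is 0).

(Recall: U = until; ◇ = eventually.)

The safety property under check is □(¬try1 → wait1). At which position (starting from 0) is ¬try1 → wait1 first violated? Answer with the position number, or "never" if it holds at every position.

5

Check ¬try1 → wait1 at each position in order: 0 ✓, 1 ✓, 2 ✓, 3 ✓, 4 ✓.
At position 5 the labels are {}, so ¬try1 → wait1 is false there. This is the first violation.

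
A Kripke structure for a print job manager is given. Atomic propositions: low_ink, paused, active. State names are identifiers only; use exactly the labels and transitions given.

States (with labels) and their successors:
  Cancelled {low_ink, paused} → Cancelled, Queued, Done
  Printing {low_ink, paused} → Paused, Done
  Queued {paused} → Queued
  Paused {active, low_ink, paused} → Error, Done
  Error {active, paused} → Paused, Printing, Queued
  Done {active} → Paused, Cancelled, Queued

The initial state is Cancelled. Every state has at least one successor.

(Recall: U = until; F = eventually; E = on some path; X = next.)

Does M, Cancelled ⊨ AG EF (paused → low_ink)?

Violated

States satisfying EF (paused → low_ink): {Cancelled, Printing, Paused, Error, Done}.
States satisfying AG EF (paused → low_ink): ∅.
Queued is reachable from Cancelled and violates EF (paused → low_ink), so AG fails at Cancelled.
Cancelled ∉ Sat(AG EF (paused → low_ink)).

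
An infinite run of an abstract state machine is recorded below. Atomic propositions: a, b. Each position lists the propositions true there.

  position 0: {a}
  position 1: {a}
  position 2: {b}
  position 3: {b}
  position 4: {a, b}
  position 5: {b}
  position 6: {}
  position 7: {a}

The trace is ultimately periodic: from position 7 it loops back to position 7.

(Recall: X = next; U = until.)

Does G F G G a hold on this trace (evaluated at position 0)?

F G G a holds at every position 0..7, and those are all positions ever visited, so G F G G a holds.

Holds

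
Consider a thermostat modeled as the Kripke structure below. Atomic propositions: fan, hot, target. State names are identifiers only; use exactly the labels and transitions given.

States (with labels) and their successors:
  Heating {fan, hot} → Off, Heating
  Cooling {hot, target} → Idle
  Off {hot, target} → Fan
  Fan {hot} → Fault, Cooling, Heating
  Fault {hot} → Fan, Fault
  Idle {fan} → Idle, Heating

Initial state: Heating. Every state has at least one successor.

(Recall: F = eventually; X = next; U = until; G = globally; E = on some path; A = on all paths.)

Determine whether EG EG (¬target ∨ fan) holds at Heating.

Yes

States satisfying EG (¬target ∨ fan): {Heating, Fan, Fault, Idle}.
States satisfying EG EG (¬target ∨ fan): {Heating, Fan, Fault, Idle}.
Heating ∈ Sat(EG EG (¬target ∨ fan)).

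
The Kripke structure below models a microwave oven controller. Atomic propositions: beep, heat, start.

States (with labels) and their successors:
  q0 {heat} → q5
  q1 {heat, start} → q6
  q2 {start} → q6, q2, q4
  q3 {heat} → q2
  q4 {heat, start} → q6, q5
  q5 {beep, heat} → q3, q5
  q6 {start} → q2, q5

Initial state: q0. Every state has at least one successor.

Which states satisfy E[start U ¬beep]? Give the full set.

States satisfying start: {q1, q2, q4, q6}.
States satisfying ¬beep: {q0, q1, q2, q3, q4, q6}.
States satisfying E[start U ¬beep]: {q0, q1, q2, q3, q4, q6}.

{q0, q1, q2, q3, q4, q6}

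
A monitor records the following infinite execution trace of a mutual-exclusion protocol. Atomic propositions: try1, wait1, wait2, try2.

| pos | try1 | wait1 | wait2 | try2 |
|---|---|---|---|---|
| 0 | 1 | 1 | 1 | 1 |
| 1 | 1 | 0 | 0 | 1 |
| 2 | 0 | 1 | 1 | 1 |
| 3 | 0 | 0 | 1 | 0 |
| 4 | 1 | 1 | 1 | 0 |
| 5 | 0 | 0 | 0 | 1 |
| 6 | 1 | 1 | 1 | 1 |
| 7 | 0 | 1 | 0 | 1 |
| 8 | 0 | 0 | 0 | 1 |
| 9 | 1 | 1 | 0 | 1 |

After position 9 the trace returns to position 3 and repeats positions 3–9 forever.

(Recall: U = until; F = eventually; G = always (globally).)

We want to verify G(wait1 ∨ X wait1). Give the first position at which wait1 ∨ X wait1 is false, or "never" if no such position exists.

wait1 ∨ X wait1 holds at every position 0..9, and those are all the positions the trace ever visits, so the invariant G(wait1 ∨ X wait1) is never violated.

never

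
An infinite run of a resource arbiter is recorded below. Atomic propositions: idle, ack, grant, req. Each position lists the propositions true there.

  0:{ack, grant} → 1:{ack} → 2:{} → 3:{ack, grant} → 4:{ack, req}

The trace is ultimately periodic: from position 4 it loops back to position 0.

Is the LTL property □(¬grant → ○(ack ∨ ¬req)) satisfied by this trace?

¬grant → ○(ack ∨ ¬req) holds at every position 0..4, and those are all positions ever visited, so □(¬grant → ○(ack ∨ ¬req)) holds.
Positions where ¬grant holds: 1, 2, 4.
Check ○(ack ∨ ¬req) at each: 1→ok, 2→ok, 4→ok.

Satisfied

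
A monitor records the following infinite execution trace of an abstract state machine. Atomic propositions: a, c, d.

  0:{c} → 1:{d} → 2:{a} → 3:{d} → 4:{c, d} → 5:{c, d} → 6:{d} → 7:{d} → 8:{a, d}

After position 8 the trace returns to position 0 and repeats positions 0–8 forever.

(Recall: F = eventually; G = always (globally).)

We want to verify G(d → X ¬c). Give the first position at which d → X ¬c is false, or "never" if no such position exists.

Check d → X ¬c at each position in order: 0 ✓, 1 ✓, 2 ✓.
At position 3 the labels are {d} and the next position 4 has {c, d}, so d → X ¬c is false there. This is the first violation.

3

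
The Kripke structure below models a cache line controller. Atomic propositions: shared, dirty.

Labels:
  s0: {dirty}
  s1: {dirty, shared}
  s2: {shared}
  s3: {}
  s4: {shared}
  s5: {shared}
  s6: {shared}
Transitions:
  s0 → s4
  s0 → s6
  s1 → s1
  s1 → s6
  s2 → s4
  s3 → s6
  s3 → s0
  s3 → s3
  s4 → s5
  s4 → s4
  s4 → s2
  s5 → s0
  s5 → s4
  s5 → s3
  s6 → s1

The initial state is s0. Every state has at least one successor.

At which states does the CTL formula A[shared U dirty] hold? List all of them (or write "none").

{s0, s1, s6}

States satisfying shared: {s1, s2, s4, s5, s6}.
States satisfying dirty: {s0, s1}.
States satisfying A[shared U dirty]: {s0, s1, s6}.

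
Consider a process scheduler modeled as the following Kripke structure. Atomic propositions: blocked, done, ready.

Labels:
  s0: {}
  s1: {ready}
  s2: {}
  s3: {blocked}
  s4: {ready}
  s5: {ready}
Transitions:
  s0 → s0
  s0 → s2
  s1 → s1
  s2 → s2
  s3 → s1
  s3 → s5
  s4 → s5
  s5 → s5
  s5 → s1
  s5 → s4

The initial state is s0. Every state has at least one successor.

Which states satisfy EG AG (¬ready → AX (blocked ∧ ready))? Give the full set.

{s1, s4, s5}

States satisfying AG (¬ready → AX (blocked ∧ ready)): {s1, s4, s5}.
States satisfying EG AG (¬ready → AX (blocked ∧ ready)): {s1, s4, s5}.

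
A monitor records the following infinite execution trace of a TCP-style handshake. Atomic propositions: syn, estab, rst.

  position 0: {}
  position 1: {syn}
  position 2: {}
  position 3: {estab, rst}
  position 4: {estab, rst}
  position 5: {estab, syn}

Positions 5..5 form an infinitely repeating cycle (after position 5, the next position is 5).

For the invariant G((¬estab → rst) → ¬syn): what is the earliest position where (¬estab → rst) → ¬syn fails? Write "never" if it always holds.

Check (¬estab → rst) → ¬syn at each position in order: 0 ✓, 1 ✓, 2 ✓, 3 ✓, 4 ✓.
At position 5 the labels are {estab, syn}, so (¬estab → rst) → ¬syn is false there. This is the first violation.

5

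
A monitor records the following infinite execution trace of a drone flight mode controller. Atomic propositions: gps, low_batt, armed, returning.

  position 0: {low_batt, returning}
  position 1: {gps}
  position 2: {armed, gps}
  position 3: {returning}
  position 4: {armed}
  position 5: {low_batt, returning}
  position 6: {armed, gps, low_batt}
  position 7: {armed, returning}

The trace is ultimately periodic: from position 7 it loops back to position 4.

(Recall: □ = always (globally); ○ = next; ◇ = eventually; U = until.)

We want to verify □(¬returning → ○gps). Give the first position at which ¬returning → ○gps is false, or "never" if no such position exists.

2

Check ¬returning → ○gps at each position in order: 0 ✓, 1 ✓.
At position 2 the labels are {armed, gps} and the next position 3 has {returning}, so ¬returning → ○gps is false there. This is the first violation.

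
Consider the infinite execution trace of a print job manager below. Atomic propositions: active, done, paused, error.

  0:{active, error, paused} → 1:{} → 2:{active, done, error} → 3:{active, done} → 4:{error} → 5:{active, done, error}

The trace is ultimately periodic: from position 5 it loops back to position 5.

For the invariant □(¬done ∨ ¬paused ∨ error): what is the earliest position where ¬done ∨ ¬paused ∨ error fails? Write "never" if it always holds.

¬done ∨ ¬paused ∨ error holds at every position 0..5, and those are all the positions the trace ever visits, so the invariant □(¬done ∨ ¬paused ∨ error) is never violated.

never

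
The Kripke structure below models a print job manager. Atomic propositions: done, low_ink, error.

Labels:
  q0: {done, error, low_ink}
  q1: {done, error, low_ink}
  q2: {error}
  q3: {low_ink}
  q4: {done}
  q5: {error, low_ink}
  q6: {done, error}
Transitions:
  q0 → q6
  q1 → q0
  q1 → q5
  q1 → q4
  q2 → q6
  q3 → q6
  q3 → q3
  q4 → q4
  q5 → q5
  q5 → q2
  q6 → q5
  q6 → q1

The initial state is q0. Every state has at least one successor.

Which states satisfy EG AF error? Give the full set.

States satisfying AF error: {q0, q1, q2, q5, q6}.
States satisfying EG AF error: {q0, q1, q2, q5, q6}.

{q0, q1, q2, q5, q6}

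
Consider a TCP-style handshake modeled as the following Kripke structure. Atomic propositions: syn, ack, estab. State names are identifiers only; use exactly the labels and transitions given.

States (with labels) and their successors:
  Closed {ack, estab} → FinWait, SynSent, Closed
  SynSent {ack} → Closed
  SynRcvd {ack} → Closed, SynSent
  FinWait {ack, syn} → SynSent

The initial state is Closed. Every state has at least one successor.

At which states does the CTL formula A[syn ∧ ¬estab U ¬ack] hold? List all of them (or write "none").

States satisfying syn ∧ ¬estab: {FinWait}.
States satisfying ¬ack: ∅.
States satisfying A[syn ∧ ¬estab U ¬ack]: ∅.

none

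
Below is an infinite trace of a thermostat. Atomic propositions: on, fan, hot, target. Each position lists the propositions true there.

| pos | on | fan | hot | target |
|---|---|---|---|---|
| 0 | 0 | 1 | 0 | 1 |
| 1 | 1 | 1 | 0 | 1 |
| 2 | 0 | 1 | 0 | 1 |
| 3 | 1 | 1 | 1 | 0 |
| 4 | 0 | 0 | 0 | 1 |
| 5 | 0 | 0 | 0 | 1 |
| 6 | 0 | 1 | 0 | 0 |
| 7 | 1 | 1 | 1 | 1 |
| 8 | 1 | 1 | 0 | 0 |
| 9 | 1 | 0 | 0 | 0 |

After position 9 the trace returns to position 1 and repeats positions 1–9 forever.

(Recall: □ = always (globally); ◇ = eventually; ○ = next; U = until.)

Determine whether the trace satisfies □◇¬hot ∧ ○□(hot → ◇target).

◇¬hot holds at every position 0..9, and those are all positions ever visited, so □◇¬hot holds.
The position after 0 is 1; □(hot → ◇target) is true there.
At position 0: □◇¬hot is true; ○□(hot → ◇target) is true; so □◇¬hot ∧ ○□(hot → ◇target) is true.

Holds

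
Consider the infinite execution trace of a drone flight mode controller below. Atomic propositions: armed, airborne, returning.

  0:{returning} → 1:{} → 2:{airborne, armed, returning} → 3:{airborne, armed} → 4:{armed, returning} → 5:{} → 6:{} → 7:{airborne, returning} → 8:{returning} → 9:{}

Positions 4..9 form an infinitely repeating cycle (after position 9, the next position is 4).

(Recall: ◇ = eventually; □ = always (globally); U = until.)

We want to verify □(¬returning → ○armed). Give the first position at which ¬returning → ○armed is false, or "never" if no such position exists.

Check ¬returning → ○armed at each position in order: 0 ✓, 1 ✓, 2 ✓, 3 ✓, 4 ✓.
At position 5 the labels are {} and the next position 6 has {}, so ¬returning → ○armed is false there. This is the first violation.

5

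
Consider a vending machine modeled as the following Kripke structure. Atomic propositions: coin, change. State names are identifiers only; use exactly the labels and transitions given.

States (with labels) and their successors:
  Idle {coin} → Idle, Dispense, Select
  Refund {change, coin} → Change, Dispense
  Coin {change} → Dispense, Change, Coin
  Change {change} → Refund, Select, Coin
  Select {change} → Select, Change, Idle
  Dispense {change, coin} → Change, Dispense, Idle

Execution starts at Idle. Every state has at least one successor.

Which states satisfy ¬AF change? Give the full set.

{Idle}

States satisfying change: {Refund, Coin, Change, Select, Dispense}.
States satisfying AF change: {Refund, Coin, Change, Select, Dispense}.
States satisfying ¬AF change: {Idle}.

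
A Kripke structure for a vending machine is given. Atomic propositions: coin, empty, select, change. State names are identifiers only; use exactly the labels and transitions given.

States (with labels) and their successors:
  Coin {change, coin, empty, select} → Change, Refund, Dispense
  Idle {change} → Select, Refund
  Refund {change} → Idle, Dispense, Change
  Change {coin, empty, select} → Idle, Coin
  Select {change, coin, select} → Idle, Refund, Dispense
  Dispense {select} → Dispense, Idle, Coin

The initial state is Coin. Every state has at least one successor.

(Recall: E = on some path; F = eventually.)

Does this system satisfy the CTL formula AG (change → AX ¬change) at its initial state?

States satisfying change → AX ¬change: {Change, Dispense}.
States satisfying AG (change → AX ¬change): ∅.
Coin is reachable from Coin and violates change → AX ¬change, so AG fails at Coin.
Coin ∉ Sat(AG (change → AX ¬change)).

Violated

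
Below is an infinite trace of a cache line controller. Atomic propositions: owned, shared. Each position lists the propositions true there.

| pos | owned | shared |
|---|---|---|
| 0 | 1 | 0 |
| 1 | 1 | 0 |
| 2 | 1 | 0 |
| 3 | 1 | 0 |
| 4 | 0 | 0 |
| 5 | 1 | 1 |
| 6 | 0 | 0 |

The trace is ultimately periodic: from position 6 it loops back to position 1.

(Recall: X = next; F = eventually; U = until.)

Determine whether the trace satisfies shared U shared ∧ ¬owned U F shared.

Walking from position 0: at position 0, shared has not yet held and shared fails, so shared U shared is false.
Walking from position 0: F shared first holds at position 0, and ¬owned holds at every earlier position along the way, so ¬owned U F shared holds.
At position 0: shared U shared is false; ¬owned U F shared is true; so shared U shared ∧ ¬owned U F shared is false.

Violated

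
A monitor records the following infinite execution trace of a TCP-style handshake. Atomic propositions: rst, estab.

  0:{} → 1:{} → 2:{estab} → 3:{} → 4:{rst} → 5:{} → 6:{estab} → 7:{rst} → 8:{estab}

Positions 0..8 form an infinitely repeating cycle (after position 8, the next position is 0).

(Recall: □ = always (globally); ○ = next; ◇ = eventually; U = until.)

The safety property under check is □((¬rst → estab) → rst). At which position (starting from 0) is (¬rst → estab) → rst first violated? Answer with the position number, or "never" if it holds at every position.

Check (¬rst → estab) → rst at each position in order: 0 ✓, 1 ✓.
At position 2 the labels are {estab}, so (¬rst → estab) → rst is false there. This is the first violation.

2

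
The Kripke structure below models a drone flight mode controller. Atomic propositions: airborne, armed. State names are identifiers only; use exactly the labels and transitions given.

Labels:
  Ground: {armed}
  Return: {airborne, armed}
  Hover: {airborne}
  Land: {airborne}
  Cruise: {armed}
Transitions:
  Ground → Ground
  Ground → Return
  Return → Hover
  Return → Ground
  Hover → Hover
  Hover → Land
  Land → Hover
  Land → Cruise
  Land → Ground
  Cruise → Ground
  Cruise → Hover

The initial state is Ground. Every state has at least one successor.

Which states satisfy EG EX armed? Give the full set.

States satisfying EX armed: {Ground, Return, Land, Cruise}.
States satisfying EG EX armed: {Ground, Return, Land, Cruise}.

{Ground, Return, Land, Cruise}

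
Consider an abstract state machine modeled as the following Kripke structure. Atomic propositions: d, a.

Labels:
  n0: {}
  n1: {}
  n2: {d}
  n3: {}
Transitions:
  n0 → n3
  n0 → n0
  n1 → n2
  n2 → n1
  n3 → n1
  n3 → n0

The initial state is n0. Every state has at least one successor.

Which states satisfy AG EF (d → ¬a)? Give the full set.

States satisfying EF (d → ¬a): {n0, n1, n2, n3}.
States satisfying AG EF (d → ¬a): {n0, n1, n2, n3}.

{n0, n1, n2, n3}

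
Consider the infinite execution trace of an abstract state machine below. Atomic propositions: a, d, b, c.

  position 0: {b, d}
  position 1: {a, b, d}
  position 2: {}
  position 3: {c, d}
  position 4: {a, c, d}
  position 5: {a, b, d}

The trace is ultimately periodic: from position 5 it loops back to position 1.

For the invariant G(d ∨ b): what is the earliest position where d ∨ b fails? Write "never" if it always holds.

Check d ∨ b at each position in order: 0 ✓, 1 ✓.
At position 2 the labels are {}, so d ∨ b is false there. This is the first violation.

2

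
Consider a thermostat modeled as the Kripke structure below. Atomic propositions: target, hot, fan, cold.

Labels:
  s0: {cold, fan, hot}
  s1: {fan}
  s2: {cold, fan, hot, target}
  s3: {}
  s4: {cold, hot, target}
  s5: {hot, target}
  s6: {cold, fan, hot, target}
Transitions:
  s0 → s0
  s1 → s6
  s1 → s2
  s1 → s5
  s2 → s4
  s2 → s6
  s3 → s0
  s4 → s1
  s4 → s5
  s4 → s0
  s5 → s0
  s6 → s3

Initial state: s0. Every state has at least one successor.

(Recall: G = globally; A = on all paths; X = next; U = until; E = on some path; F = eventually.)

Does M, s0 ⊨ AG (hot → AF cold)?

States satisfying hot → AF cold: {s0, s1, s2, s3, s4, s5, s6}.
States satisfying AG (hot → AF cold): {s0, s1, s2, s3, s4, s5, s6}.
Every state reachable from s0 satisfies hot → AF cold.
s0 ∈ Sat(AG (hot → AF cold)).

Satisfied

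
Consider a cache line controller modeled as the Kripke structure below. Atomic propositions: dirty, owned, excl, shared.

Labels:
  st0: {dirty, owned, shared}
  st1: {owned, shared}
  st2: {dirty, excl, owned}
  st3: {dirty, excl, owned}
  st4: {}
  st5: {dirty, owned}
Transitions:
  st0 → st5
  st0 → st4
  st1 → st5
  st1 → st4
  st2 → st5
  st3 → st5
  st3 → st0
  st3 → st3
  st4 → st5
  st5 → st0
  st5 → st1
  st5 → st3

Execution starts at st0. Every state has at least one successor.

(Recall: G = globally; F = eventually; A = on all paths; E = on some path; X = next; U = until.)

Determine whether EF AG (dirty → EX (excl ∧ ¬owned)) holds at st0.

States satisfying AG (dirty → EX (excl ∧ ¬owned)): ∅.
States satisfying EF AG (dirty → EX (excl ∧ ¬owned)): ∅.
No suitable path/successor from st0 witnesses the formula.
st0 ∉ Sat(EF AG (dirty → EX (excl ∧ ¬owned))).

No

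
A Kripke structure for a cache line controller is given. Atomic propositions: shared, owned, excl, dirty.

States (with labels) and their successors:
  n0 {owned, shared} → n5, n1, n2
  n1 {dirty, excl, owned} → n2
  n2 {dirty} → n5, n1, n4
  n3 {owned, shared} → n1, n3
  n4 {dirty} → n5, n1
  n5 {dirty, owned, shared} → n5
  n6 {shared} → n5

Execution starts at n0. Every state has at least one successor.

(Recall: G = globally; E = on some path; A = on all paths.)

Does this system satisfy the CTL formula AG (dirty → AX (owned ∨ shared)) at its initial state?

States satisfying dirty → AX (owned ∨ shared): {n0, n3, n4, n5, n6}.
States satisfying AG (dirty → AX (owned ∨ shared)): {n5, n6}.
n1 is reachable from n0 and violates dirty → AX (owned ∨ shared), so AG fails at n0.
n0 ∉ Sat(AG (dirty → AX (owned ∨ shared))).

Does not hold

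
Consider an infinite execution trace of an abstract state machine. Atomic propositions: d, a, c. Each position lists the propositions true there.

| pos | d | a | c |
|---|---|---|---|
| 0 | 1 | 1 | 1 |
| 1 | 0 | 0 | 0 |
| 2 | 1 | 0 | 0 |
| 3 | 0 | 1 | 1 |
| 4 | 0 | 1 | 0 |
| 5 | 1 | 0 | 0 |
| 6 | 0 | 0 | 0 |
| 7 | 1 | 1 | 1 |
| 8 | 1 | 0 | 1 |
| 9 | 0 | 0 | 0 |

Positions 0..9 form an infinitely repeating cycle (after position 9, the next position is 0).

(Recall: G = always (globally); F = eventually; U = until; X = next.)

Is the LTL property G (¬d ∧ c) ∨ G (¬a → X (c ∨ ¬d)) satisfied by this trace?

No

¬d ∧ c must hold at every position from 0 onward. It fails at position 0, so G (¬d ∧ c) is false.
¬a → X (c ∨ ¬d) must hold at every position from 0 onward. It fails at position 1, so G (¬a → X (c ∨ ¬d)) is false.
Positions where ¬a holds: 1, 2, 5, 6, 8, 9.
Check X (c ∨ ¬d) at each: 1→fails, 2→ok, 5→ok, 6→ok, 8→ok, 9→ok.
At position 0: G (¬d ∧ c) is false; G (¬a → X (c ∨ ¬d)) is false; so G (¬d ∧ c) ∨ G (¬a → X (c ∨ ¬d)) is false.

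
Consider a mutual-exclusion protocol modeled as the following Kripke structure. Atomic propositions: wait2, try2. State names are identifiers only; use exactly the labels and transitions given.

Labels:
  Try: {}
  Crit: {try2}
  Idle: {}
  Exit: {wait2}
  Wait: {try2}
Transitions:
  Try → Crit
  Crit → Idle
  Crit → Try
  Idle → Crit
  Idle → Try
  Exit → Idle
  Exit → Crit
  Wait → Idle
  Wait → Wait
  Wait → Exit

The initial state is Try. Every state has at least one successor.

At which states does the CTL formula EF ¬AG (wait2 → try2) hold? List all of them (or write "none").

States satisfying ¬AG (wait2 → try2): {Exit, Wait}.
States satisfying EF ¬AG (wait2 → try2): {Exit, Wait}.

{Exit, Wait}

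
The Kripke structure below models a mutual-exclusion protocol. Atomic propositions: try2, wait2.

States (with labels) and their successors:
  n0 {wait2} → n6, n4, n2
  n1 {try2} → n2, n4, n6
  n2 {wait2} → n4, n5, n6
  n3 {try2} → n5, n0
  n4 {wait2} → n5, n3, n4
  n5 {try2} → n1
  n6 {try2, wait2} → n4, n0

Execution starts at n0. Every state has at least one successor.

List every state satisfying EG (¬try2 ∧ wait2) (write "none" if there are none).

States satisfying ¬try2 ∧ wait2: {n0, n2, n4}.
States satisfying EG (¬try2 ∧ wait2): {n0, n2, n4}.

{n0, n2, n4}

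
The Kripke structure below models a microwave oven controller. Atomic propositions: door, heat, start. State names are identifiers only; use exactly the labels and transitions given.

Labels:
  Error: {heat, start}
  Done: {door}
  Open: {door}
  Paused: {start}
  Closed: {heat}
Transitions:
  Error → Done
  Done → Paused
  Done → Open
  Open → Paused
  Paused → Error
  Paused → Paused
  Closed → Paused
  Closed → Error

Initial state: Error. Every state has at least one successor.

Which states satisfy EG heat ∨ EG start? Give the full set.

{Paused}

States satisfying heat: {Error, Closed}.
States satisfying EG heat: ∅.
States satisfying start: {Error, Paused}.
States satisfying EG start: {Paused}.
States satisfying EG heat ∨ EG start: {Paused}.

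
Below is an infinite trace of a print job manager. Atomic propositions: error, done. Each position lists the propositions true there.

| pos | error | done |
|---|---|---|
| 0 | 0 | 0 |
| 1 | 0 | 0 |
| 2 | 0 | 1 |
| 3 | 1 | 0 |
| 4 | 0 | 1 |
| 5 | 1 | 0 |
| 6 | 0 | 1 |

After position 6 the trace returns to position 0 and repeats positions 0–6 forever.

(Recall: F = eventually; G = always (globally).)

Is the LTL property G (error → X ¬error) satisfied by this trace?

error → X ¬error holds at every position 0..6, and those are all positions ever visited, so G (error → X ¬error) holds.
Positions where error holds: 3, 5.
Check X ¬error at each: 3→ok, 5→ok.

Yes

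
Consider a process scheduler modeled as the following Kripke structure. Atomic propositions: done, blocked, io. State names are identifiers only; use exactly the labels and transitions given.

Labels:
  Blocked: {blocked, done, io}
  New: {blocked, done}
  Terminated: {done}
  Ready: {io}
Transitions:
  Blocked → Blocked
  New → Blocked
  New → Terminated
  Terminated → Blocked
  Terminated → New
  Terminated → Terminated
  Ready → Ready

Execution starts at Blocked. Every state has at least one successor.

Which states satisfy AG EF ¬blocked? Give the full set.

States satisfying EF ¬blocked: {New, Terminated, Ready}.
States satisfying AG EF ¬blocked: {Ready}.

{Ready}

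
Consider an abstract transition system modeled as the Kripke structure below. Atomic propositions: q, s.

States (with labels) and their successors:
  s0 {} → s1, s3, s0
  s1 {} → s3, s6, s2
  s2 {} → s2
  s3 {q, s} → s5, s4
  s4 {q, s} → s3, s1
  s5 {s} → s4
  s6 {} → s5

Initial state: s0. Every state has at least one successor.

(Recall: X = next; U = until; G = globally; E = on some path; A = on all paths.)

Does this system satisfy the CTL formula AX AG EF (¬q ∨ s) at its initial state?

States satisfying AG EF (¬q ∨ s): {s0, s1, s2, s3, s4, s5, s6}.
States satisfying AX AG EF (¬q ∨ s): {s0, s1, s2, s3, s4, s5, s6}.
s0 ∈ Sat(AX AG EF (¬q ∨ s)).

Satisfied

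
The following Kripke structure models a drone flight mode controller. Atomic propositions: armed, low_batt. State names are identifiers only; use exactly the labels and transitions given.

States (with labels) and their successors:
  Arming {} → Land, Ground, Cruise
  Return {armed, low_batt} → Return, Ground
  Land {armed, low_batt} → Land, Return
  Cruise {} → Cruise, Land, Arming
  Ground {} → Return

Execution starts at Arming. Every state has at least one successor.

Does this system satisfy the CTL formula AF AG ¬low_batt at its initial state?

No

States satisfying AG ¬low_batt: ∅.
States satisfying AF AG ¬low_batt: ∅.
There is a path from Arming along which AG ¬low_batt never holds.
Arming ∉ Sat(AF AG ¬low_batt).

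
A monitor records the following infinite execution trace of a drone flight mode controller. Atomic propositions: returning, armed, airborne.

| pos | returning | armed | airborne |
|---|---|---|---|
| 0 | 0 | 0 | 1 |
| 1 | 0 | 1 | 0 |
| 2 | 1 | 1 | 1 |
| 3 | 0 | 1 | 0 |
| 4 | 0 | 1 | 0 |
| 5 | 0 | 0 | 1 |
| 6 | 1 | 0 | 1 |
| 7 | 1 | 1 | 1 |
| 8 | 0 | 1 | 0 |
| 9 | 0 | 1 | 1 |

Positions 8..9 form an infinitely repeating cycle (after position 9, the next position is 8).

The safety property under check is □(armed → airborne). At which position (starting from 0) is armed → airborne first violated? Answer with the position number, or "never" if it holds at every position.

Check armed → airborne at each position in order: 0 ✓.
At position 1 the labels are {armed}, so armed → airborne is false there. This is the first violation.

1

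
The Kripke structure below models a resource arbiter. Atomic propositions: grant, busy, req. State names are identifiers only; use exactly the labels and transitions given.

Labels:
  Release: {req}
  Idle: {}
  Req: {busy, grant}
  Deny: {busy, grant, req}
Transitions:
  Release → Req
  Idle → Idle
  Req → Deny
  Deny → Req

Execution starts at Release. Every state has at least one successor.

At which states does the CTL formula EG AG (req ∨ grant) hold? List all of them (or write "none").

{Release, Req, Deny}

States satisfying AG (req ∨ grant): {Release, Req, Deny}.
States satisfying EG AG (req ∨ grant): {Release, Req, Deny}.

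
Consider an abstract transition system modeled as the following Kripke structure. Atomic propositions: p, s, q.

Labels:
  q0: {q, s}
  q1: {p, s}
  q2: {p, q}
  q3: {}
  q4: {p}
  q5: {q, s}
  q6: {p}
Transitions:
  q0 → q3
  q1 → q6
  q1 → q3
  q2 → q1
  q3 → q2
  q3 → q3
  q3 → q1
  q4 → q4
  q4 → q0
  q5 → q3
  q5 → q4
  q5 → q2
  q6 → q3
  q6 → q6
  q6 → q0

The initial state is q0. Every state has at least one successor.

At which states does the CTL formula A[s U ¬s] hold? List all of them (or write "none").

States satisfying s: {q0, q1, q5}.
States satisfying ¬s: {q2, q3, q4, q6}.
States satisfying A[s U ¬s]: {q0, q1, q2, q3, q4, q5, q6}.

{q0, q1, q2, q3, q4, q5, q6}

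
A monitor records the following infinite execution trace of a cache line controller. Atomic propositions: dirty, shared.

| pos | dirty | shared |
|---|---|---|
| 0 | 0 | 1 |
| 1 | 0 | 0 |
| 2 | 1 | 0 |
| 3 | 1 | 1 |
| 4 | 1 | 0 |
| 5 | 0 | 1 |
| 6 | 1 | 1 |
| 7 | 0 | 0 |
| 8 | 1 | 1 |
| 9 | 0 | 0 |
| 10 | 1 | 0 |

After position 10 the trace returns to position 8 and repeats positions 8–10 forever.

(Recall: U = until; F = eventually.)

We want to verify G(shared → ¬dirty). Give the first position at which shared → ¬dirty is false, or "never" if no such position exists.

3

Check shared → ¬dirty at each position in order: 0 ✓, 1 ✓, 2 ✓.
At position 3 the labels are {dirty, shared}, so shared → ¬dirty is false there. This is the first violation.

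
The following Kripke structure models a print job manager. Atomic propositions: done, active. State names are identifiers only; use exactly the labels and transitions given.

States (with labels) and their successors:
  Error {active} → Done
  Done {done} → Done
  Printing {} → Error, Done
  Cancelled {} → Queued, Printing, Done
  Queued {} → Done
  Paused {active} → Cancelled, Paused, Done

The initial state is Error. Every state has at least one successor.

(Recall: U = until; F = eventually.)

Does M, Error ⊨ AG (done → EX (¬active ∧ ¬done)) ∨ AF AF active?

States satisfying done → EX (¬active ∧ ¬done): {Error, Printing, Cancelled, Queued, Paused}.
States satisfying AG (done → EX (¬active ∧ ¬done)): ∅.
States satisfying AF active: {Error, Paused}.
States satisfying AF AF active: {Error, Paused}.
States satisfying AG (done → EX (¬active ∧ ¬done)) ∨ AF AF active: {Error, Paused}.
Error ∈ Sat(AG (done → EX (¬active ∧ ¬done)) ∨ AF AF active).

Satisfied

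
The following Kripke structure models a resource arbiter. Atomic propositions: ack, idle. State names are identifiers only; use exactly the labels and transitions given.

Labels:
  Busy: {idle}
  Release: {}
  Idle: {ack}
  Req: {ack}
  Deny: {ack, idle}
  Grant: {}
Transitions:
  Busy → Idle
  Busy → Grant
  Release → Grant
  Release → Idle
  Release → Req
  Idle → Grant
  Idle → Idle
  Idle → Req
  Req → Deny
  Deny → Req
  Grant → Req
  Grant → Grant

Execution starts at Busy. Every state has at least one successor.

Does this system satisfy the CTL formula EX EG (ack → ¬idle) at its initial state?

States satisfying EG (ack → ¬idle): {Busy, Release, Idle, Grant}.
States satisfying EX EG (ack → ¬idle): {Busy, Release, Idle, Grant}.
Busy ∈ Sat(EX EG (ack → ¬idle)).

Satisfied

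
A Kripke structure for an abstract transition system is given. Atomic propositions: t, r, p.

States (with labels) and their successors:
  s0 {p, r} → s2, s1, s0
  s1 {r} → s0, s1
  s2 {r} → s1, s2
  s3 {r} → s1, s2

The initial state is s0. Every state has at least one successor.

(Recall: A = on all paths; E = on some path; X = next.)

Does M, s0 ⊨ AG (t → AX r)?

Yes

States satisfying t → AX r: {s0, s1, s2, s3}.
States satisfying AG (t → AX r): {s0, s1, s2, s3}.
Every state reachable from s0 satisfies t → AX r.
s0 ∈ Sat(AG (t → AX r)).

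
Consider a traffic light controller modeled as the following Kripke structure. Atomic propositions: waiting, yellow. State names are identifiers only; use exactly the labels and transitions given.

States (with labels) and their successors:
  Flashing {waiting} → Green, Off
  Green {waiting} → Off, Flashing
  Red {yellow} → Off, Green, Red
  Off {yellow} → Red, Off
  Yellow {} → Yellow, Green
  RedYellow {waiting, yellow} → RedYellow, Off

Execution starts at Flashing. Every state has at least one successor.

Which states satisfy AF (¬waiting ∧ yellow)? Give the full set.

{Red, Off}

States satisfying ¬waiting ∧ yellow: {Red, Off}.
States satisfying AF (¬waiting ∧ yellow): {Red, Off}.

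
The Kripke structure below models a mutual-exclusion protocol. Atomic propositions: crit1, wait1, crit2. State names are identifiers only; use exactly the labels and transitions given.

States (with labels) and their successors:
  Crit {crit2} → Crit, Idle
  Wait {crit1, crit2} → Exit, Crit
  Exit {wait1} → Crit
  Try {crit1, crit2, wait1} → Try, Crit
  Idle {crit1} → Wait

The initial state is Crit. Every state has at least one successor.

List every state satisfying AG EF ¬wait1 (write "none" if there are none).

{Crit, Wait, Exit, Try, Idle}

States satisfying EF ¬wait1: {Crit, Wait, Exit, Try, Idle}.
States satisfying AG EF ¬wait1: {Crit, Wait, Exit, Try, Idle}.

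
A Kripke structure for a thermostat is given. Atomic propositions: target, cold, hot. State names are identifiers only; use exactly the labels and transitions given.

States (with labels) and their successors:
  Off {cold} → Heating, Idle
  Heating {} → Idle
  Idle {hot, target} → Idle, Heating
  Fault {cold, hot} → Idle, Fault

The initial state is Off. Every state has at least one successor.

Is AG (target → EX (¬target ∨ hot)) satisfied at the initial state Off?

States satisfying target → EX (¬target ∨ hot): {Off, Heating, Idle, Fault}.
States satisfying AG (target → EX (¬target ∨ hot)): {Off, Heating, Idle, Fault}.
Every state reachable from Off satisfies target → EX (¬target ∨ hot).
Off ∈ Sat(AG (target → EX (¬target ∨ hot))).

Satisfied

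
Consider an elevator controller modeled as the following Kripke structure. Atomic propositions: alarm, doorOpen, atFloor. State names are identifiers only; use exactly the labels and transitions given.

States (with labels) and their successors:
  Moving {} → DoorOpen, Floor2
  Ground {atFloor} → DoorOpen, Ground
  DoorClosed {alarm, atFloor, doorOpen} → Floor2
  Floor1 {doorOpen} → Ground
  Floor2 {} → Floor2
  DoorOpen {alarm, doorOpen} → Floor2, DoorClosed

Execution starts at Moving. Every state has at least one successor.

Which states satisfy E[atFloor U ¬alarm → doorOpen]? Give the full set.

{Ground, DoorClosed, Floor1, DoorOpen}

States satisfying atFloor: {Ground, DoorClosed}.
States satisfying ¬alarm → doorOpen: {DoorClosed, Floor1, DoorOpen}.
States satisfying E[atFloor U ¬alarm → doorOpen]: {Ground, DoorClosed, Floor1, DoorOpen}.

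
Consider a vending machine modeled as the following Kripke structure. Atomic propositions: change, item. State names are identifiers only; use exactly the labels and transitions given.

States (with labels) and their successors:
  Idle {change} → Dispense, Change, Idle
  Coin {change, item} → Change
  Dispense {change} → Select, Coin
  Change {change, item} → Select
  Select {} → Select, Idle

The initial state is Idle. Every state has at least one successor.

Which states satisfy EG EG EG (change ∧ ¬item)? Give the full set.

States satisfying EG EG (change ∧ ¬item): {Idle}.
States satisfying EG EG EG (change ∧ ¬item): {Idle}.

{Idle}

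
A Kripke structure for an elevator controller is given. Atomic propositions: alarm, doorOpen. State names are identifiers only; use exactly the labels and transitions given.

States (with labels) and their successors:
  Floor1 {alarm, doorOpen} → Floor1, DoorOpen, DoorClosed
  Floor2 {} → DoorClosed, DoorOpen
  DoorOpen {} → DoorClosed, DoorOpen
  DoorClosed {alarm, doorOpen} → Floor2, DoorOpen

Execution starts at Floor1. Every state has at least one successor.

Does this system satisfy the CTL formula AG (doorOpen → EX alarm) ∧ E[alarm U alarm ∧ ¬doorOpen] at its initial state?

No

States satisfying doorOpen → EX alarm: {Floor1, Floor2, DoorOpen}.
States satisfying AG (doorOpen → EX alarm): ∅.
States satisfying alarm: {Floor1, DoorClosed}.
States satisfying alarm ∧ ¬doorOpen: ∅.
States satisfying E[alarm U alarm ∧ ¬doorOpen]: ∅.
States satisfying AG (doorOpen → EX alarm) ∧ E[alarm U alarm ∧ ¬doorOpen]: ∅.
Floor1 ∉ Sat(AG (doorOpen → EX alarm) ∧ E[alarm U alarm ∧ ¬doorOpen]).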